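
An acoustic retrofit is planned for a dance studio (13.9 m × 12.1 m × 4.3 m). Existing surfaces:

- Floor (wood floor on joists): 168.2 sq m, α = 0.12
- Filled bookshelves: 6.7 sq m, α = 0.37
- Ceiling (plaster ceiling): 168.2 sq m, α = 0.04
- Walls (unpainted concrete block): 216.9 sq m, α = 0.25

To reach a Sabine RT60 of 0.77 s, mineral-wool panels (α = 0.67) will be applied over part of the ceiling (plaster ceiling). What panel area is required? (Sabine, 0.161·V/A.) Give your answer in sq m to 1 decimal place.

107.3

A₁ = Σ Sᵢαᵢ = 168.2×0.12 + 6.7×0.37 + 168.2×0.04 + 216.9×0.25 = 83.616 sabins.
Required A₂ = 0.161·723.217/0.77 = 151.218 sabins.
ΔA needed = 151.218 − 83.616 = 67.602 sabins.
Each sq m of panel replacing the ceiling (plaster ceiling) adds (0.67 − 0.04) = 0.63 sabins.
Area = ΔA/Δα = 67.602/0.63 = 107.3 sq m.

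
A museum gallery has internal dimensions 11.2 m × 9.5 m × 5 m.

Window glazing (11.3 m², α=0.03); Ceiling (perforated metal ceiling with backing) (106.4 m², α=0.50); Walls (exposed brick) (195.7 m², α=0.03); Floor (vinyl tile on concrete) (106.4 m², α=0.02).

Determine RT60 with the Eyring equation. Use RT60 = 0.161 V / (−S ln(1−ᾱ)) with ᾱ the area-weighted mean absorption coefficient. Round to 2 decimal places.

Total surface area S = 11.3 + 106.4 + 195.7 + 106.4 = 419.8 m².
Σ(Sᵢαᵢ) = 11.3·0.03 + 106.4·0.50 + 195.7·0.03 + 106.4·0.02 = 61.538.
ᾱ = 61.538 / 419.8 = 0.1466.
−S·ln(1−ᾱ) = −419.8 × ln(1 − 0.1466) = 66.550.
V = 11.2 × 9.5 × 5 = 532 m³.
T = 0.161·V/[−S·ln(1−ᾱ)] = 0.161·532/66.550 = 1.29 s.

1.29 s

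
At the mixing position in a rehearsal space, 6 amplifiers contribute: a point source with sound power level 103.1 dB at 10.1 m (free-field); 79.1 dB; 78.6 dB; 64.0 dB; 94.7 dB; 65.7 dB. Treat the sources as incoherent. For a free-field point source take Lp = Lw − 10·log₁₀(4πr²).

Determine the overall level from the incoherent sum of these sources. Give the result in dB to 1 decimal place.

Source at 10.1 m: Lp = 103.1 − 10·log₁₀(4π·10.1²) = 103.1 − 10·log₁₀(1281.895) = 72.0 dB.
Converting to relative power and adding: 10^(72.0/10) + 10^(79.1/10) + 10^(78.6/10) + 10^(64.0/10) + 10^(94.7/10) + 10^(65.7/10) = 3.127e+09.
L_total = 10·log₁₀(3.127e+09) = 95.0 dB.

95.0 dB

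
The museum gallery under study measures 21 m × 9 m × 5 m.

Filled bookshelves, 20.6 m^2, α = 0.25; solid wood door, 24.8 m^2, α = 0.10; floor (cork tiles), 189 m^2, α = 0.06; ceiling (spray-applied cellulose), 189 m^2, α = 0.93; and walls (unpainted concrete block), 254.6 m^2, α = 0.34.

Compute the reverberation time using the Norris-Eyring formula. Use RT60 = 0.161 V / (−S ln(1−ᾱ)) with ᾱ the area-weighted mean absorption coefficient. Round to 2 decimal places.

Total surface area S = 20.6 + 24.8 + 189 + 189 + 254.6 = 678.0 m^2.
Σ(Sᵢαᵢ) = 20.6·0.25 + 24.8·0.10 + 189·0.06 + 189·0.93 + 254.6·0.34 = 281.304.
ᾱ = 281.304 / 678.0 = 0.4149.
−S·ln(1−ᾱ) = −678.0 × ln(1 − 0.4149) = 363.389.
V = 21 × 9 × 5 = 945 m³.
RT60 = 0.161 × 945 / 363.389 = 0.42 s.

0.42 s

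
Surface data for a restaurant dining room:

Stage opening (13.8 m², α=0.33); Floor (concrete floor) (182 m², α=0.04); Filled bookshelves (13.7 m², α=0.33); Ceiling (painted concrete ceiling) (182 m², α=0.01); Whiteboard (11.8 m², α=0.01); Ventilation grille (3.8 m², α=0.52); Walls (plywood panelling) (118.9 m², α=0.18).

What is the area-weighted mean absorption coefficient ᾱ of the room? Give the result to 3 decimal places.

0.079

S = Σ Sᵢ = 13.8 + 182 + 13.7 + 182 + 11.8 + 3.8 + 118.9 = 526.0 m².
A = 13.8·0.33 + 182·0.04 + 13.7·0.33 + 182·0.01 + 11.8·0.01 + 3.8·0.52 + 118.9·0.18 = 41.671 sabins.
ᾱ = 41.671 / 526.0 = 0.079.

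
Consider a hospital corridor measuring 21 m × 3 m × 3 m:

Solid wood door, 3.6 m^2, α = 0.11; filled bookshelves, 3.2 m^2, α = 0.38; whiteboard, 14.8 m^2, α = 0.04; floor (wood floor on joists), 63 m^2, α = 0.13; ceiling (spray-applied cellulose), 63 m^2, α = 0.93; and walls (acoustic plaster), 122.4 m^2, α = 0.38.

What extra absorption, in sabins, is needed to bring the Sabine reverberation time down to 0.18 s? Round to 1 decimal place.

Equivalent absorption area: A₁ = 3.6×0.11 + 3.2×0.38 + 14.8×0.04 + 63×0.13 + 63×0.93 + 122.4×0.38 = 115.496 m^2.
V = 189 m³. Required absorption A₂ = 0.161 × 189 / 0.18 = 169.050 sabins.
Shortfall: 169.050 − 115.496 = 53.6 sabins.

53.6 sabins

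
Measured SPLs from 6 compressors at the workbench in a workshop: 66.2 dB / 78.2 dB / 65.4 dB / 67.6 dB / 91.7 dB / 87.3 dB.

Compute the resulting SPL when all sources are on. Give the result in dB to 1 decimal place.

Sum in the linear (power) domain: Σ 10^(Lᵢ/10) = 10^(66.2/10) + 10^(78.2/10) + 10^(65.4/10) + 10^(67.6/10) + 10^(91.7/10) + 10^(87.3/10) = 2.096e+09.
L_total = 10·log₁₀(2.096e+09) = 93.2 dB.

93.2 dB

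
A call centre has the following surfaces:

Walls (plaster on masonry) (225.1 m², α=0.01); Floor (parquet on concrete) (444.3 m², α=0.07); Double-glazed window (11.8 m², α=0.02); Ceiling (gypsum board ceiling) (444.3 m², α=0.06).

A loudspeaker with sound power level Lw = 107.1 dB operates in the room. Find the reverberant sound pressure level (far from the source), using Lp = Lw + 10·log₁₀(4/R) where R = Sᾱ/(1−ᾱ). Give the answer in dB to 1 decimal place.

Σ(Sᵢαᵢ) = 225.1·0.01 + 444.3·0.07 + 11.8·0.02 + 444.3·0.06 = 60.246; total area S = 1125.5 m².
ᾱ = 60.246/1125.5 = 0.0535; R = Sᾱ/(1−ᾱ) = 60.246/(1−0.0535) = 63.651 m².
Lp = 107.1 + 10·log₁₀(4/63.651) = 107.1 + (-12.02) = 95.1 dB.

95.1 dB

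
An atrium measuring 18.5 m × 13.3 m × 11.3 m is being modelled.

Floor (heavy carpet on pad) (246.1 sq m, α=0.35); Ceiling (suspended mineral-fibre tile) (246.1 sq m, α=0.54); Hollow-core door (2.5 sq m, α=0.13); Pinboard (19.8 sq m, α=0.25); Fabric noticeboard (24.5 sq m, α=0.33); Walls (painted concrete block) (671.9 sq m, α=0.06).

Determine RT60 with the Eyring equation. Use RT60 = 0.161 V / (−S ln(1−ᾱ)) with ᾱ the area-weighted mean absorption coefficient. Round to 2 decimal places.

Total surface area S = 246.1 + 246.1 + 2.5 + 19.8 + 24.5 + 671.9 = 1210.9 sq m.
Absorption A = 246.1·0.35 + 246.1·0.54 + 2.5·0.13 + 19.8·0.25 + 24.5·0.33 + 671.9·0.06 = 272.703 sabins.
ᾱ = 272.703 / 1210.9 = 0.2252.
Eyring denominator: −S ln(1−ᾱ) = 308.962.
V = 18.5 × 13.3 × 11.3 = 2780.365 m³.
T = 0.161·V/[−S·ln(1−ᾱ)] = 0.161·2780.365/308.962 = 1.45 s.

1.45 sec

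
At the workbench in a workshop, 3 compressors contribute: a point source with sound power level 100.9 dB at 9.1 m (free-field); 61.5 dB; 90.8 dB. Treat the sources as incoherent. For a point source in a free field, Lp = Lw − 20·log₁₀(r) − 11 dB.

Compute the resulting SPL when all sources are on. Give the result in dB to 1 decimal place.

90.8 dB

Source at 9.1 m: Lp = 100.9 − 20·log₁₀(9.1) − 11 = 70.7 dB.
Sum in the linear (power) domain: Σ 10^(Lᵢ/10) = 10^(70.7/10) + 10^(61.5/10) + 10^(90.8/10) = 1.215e+09.
Back to dB: 10·log₁₀ Σ = 90.8 dB.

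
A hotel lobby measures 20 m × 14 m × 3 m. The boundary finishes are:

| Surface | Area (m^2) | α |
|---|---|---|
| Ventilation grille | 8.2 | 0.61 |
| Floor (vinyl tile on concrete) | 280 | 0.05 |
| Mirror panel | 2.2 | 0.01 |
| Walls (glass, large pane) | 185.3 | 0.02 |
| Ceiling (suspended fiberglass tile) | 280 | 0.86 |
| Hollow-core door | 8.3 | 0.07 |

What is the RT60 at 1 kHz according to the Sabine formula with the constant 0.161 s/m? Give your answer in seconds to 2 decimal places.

Summing Sᵢαᵢ: 5.002 + 14.000 + 0.022 + 3.706 + 240.800 + 0.581 → A = 264.111 sabins.
Volume V = 20 × 14 × 3 = 840 m³.
Sabine: RT60 = 0.161 × 840 / 264.111 = 0.51 s.

0.51 s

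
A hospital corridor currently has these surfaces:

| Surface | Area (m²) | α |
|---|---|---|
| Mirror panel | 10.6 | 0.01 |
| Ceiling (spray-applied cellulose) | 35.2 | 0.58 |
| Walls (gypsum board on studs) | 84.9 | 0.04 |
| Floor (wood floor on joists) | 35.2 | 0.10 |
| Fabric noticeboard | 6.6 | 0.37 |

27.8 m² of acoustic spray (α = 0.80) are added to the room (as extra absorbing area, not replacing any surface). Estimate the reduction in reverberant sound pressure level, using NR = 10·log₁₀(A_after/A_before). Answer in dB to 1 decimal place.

2.4 dB

Total absorption A_before = 10.6×0.01 + 35.2×0.58 + 84.9×0.04 + 35.2×0.10 + 6.6×0.37
  = 0.106 + 20.416 + 3.396 + 3.520 + 2.442 = 29.880 m² sabins.
Treatment contributes 27.8·0.80 = 22.240 sabins.
New total A_after = 52.120 sabins.
NR = 10·log₁₀(52.120/29.880) = 2.4 dB.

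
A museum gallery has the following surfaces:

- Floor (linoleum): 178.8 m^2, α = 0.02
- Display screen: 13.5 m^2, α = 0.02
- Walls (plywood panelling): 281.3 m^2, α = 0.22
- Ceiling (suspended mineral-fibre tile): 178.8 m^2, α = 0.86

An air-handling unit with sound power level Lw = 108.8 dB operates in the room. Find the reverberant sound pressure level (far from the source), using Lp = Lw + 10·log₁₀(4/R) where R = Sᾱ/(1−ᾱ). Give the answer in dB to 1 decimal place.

Σ(Sᵢαᵢ) = 178.8×0.02 + 13.5×0.02 + 281.3×0.22 + 178.8×0.86 = 219.500; total area S = 652.4 m^2.
ᾱ = 219.500/652.4 = 0.3365; R = Sᾱ/(1−ᾱ) = 219.500/(1−0.3365) = 330.821 m^2.
Lp = Lw + 10 log₁₀(4/R) = 108.8 -19.18 = 89.6 dB.

89.6 dB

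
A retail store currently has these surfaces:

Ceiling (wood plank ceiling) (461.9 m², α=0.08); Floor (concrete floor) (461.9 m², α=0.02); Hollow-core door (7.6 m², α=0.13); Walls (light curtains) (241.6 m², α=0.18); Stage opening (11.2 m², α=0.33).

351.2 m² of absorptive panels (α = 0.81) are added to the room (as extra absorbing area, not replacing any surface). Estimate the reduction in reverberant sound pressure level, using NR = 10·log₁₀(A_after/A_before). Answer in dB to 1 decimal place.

Total absorption A_before = 461.9·0.08 + 461.9·0.02 + 7.6·0.13 + 241.6·0.18 + 11.2·0.33
  = 36.952 + 9.238 + 0.988 + 43.488 + 3.696 = 94.362 m² sabins.
Treatment contributes 351.2·0.81 = 284.472 sabins.
New total A_after = 378.834 sabins.
Reduction = 10 log₁₀(A_after/A_before) = 10 log₁₀(4.0147) = 6.0 dB.

6.0 dB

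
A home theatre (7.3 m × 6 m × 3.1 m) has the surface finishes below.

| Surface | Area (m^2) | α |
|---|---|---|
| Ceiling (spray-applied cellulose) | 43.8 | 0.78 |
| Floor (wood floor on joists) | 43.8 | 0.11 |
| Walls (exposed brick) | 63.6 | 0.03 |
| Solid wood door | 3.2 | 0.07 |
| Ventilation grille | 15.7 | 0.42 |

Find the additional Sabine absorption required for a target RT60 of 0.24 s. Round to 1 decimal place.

43.4 sabins

Equivalent absorption area: A₁ = 43.8*0.78 + 43.8*0.11 + 63.6*0.03 + 3.2*0.07 + 15.7*0.42 = 47.708 m^2.
Target A₂ = 0.161·135.78/0.24 = 91.086 sabins (V = 135.78 m³).
Additional absorption ΔA = 91.086 − 47.708 = 43.4 sabins.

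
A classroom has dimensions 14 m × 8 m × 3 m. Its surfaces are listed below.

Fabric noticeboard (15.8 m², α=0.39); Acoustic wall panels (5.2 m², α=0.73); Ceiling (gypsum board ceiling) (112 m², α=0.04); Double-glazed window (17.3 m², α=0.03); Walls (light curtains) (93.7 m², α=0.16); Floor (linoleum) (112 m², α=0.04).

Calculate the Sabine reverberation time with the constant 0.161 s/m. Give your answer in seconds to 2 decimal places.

Equivalent absorption area: A = 15.8×0.39 + 5.2×0.73 + 112×0.04 + 17.3×0.03 + 93.7×0.16 + 112×0.04 = 34.429 m².
Volume V = 14 × 8 × 3 = 336 m³.
Sabine: RT60 = 0.161 × 336 / 34.429 = 1.57 s.

1.57 s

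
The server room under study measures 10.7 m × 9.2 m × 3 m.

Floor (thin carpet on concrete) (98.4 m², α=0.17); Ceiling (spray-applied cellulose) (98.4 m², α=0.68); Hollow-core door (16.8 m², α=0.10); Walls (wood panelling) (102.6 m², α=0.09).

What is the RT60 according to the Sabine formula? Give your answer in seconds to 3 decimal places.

0.503 s

A = Σ Sᵢαᵢ = 98.4·0.17 + 98.4·0.68 + 16.8·0.10 + 102.6·0.09 = 94.554 sabins.
Room volume: 295.32 m³.
T = 0.161 V/A = 0.161·295.32/94.554 = 0.503 s.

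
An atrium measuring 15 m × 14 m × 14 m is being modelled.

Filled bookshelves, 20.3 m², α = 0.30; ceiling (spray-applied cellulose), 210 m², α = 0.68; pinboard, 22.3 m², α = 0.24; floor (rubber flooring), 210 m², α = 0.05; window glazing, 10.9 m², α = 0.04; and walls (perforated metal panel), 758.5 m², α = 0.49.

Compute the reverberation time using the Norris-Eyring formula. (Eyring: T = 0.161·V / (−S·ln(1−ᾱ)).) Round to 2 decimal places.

0.67 seconds

S = Σ Sᵢ = 1232.0 m².
Σ(Sᵢαᵢ) = 20.3·0.30 + 210·0.68 + 22.3·0.24 + 210·0.05 + 10.9·0.04 + 758.5·0.49 = 536.843.
ᾱ = 536.843 / 1232.0 = 0.4357.
Eyring denominator: −S ln(1−ᾱ) = 704.913.
V = 15 × 14 × 14 = 2940 m³.
RT60 = 0.161 × 2940 / 704.913 = 0.67 s.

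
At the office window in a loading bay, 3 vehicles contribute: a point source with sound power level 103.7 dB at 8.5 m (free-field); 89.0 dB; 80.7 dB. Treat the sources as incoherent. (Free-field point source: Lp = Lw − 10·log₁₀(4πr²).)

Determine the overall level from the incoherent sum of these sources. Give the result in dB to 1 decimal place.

Source at 8.5 m: Lp = 103.7 − 10·log₁₀(4π·8.5²) = 103.7 − 10·log₁₀(907.920) = 74.1 dB.
Converting to relative power and adding: 10^(74.1/10) + 10^(89.0/10) + 10^(80.7/10) = 9.375e+08.
Back to dB: 10·log₁₀ Σ = 89.7 dB.

89.7 dB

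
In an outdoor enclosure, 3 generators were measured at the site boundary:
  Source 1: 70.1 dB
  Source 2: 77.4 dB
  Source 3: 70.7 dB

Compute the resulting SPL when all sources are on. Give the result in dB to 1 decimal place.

78.9 dB

Converting to relative power and adding: 10^(70.1/10) + 10^(77.4/10) + 10^(70.7/10) = 7.694e+07.
Back to dB: 10·log₁₀ Σ = 78.9 dB.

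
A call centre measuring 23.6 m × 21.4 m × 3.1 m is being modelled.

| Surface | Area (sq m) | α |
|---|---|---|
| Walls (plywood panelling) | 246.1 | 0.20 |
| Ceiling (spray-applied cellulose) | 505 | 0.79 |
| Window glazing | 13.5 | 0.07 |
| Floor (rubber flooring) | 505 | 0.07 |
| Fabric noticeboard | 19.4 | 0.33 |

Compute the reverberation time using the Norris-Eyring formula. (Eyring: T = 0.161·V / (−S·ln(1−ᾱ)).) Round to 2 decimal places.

S = Σ Sᵢ = 1289.0 sq m.
Σ(Sᵢαᵢ) = 246.1·0.20 + 505·0.79 + 13.5·0.07 + 505·0.07 + 19.4·0.33 = 490.867.
Mean coefficient ᾱ = A/S = 0.3808.
−S·ln(1−ᾱ) = −1289.0 × ln(1 − 0.3808) = 617.852.
V = 23.6 × 21.4 × 3.1 = 1565.624 m³.
RT60 = 0.161 × 1565.624 / 617.852 = 0.41 s.

0.41 s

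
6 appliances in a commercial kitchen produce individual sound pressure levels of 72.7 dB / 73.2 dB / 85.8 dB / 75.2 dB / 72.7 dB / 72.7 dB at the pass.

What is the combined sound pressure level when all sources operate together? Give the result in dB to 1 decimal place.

Sum in the linear (power) domain: Σ 10^(Lᵢ/10) = 10^(72.7/10) + 10^(73.2/10) + 10^(85.8/10) + 10^(75.2/10) + 10^(72.7/10) + 10^(72.7/10) = 4.901e+08.
L_total = 10·log₁₀(4.901e+08) = 86.9 dB.

86.9 dB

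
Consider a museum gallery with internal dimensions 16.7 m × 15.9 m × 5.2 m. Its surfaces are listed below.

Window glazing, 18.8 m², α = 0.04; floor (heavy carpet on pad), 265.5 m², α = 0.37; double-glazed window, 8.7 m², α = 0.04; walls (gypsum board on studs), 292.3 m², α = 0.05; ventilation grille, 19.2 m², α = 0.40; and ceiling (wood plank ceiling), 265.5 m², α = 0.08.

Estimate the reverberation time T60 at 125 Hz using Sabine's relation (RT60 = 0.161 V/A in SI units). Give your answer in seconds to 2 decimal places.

1.56 seconds

Equivalent absorption area: A = 18.8×0.04 + 265.5×0.37 + 8.7×0.04 + 292.3×0.05 + 19.2×0.40 + 265.5×0.08 = 142.870 m².
Volume V = 16.7 × 15.9 × 5.2 = 1380.756 m³.
Sabine: RT60 = 0.161 × 1380.756 / 142.870 = 1.56 s.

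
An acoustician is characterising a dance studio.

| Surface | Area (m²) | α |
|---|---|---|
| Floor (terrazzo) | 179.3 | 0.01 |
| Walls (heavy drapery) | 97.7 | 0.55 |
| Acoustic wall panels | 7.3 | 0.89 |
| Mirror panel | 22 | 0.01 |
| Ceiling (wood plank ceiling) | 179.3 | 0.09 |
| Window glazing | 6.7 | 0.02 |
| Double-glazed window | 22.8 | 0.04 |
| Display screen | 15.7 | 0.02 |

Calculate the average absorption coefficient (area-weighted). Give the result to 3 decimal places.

0.150

S = Σ Sᵢ = 179.3 + 97.7 + 7.3 + 22 + 179.3 + 6.7 + 22.8 + 15.7 = 530.8 m².
Weighted sum Σ Sα = 79.742.
ᾱ = A/S = 0.150.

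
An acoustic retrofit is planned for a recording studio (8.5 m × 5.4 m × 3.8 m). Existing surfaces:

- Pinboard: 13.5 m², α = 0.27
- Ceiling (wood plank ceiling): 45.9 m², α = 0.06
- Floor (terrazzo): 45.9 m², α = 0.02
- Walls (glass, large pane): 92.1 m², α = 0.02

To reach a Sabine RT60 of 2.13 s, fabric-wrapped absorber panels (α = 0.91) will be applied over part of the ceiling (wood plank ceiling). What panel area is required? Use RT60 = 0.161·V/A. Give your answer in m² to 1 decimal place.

Total absorption A₁ = 13.5*0.27 + 45.9*0.06 + 45.9*0.02 + 92.1*0.02
  = 3.645 + 2.754 + 0.918 + 1.842 = 9.159 m² sabins.
V = 174.42 m³. Target absorption A₂ = 0.161 × 174.42 / 2.13 = 13.184 sabins.
ΔA needed = 13.184 − 9.159 = 4.025 sabins.
Net gain per m²: Δα = 0.91 − 0.06 = 0.85.
Panel area = 4.025 / 0.85 = 4.7 m².

4.7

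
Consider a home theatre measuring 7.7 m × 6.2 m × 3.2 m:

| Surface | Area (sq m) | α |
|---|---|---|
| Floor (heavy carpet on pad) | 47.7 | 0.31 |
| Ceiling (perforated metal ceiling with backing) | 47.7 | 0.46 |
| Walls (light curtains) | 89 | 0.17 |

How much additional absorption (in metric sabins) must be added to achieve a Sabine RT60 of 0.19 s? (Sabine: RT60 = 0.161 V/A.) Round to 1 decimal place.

77.6 sabins

Summing Sᵢαᵢ: 14.787 + 21.942 + 15.130 → A₁ = 51.859 sabins.
For T = 0.19 s, need A₂ = 0.161·V/T = 0.161·152.768/0.19 = 129.451 sabins.
ΔA = A₂ − A₁ = 129.451 − 51.859 = 77.6 sabins.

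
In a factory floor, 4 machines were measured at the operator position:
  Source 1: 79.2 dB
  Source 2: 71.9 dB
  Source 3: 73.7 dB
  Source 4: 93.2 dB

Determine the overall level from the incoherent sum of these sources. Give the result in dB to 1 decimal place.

93.4 dB

Converting to relative power and adding: 10^(79.2/10) + 10^(71.9/10) + 10^(73.7/10) + 10^(93.2/10) = 2.211e+09.
Combined level = 10 log₁₀(2.211e+09) = 93.4 dB.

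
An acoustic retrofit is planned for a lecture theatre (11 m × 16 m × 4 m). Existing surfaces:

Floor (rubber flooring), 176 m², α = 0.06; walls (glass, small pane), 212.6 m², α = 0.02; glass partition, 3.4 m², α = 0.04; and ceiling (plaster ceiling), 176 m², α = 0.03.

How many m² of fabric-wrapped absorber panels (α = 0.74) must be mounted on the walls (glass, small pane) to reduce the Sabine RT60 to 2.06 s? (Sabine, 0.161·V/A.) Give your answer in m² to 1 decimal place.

Total absorption A₁ = 176·0.06 + 212.6·0.02 + 3.4·0.04 + 176·0.03
  = 10.560 + 4.252 + 0.136 + 5.280 = 20.228 m² sabins.
V = 704 m³. Target absorption A₂ = 0.161 × 704 / 2.06 = 55.021 sabins.
ΔA needed = 55.021 − 20.228 = 34.793 sabins.
Net gain per m²: Δα = 0.74 − 0.02 = 0.72.
Area = ΔA/Δα = 34.793/0.72 = 48.3 m².

48.3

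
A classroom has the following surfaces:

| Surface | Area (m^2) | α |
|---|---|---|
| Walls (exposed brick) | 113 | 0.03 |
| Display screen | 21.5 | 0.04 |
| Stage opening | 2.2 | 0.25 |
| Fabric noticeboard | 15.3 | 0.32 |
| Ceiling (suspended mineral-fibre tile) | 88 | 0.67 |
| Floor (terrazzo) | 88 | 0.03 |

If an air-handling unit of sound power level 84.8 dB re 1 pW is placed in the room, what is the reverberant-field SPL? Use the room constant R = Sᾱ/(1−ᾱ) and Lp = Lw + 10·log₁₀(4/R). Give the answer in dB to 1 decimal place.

A = 71.296 sabins; S = 328.0 m^2.
ᾱ = 0.2174, so room constant R = A/(1−ᾱ) = 91.101 m^2.
Lp = 84.8 + 10·log₁₀(4/91.101) = 84.8 + (-13.57) = 71.2 dB.

71.2 dB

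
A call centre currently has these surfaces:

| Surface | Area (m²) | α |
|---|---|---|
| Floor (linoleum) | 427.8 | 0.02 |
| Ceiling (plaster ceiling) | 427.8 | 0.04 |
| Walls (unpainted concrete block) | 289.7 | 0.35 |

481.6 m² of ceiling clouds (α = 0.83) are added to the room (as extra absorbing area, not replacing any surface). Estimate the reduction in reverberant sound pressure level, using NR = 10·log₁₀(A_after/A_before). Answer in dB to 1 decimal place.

6.2 dB

Summing Sᵢαᵢ: 8.556 + 17.112 + 101.395 → A_before = 127.063 sabins.
Added absorption = 481.6 × 0.83 = 399.728 sabins.
New total A_after = 526.791 sabins.
Reduction = 10 log₁₀(A_after/A_before) = 10 log₁₀(4.1459) = 6.2 dB.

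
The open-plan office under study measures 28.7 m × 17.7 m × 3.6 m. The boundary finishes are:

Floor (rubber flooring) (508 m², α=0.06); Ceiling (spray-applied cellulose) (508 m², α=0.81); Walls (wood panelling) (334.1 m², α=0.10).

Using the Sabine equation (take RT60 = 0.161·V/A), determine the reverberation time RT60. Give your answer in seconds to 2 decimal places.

0.62 s

A = Σ Sᵢαᵢ = 508×0.06 + 508×0.81 + 334.1×0.10 = 475.370 sabins.
V = 28.7·17.7·3.6 = 1828.764 m³.
Sabine: RT60 = 0.161 × 1828.764 / 475.370 = 0.62 s.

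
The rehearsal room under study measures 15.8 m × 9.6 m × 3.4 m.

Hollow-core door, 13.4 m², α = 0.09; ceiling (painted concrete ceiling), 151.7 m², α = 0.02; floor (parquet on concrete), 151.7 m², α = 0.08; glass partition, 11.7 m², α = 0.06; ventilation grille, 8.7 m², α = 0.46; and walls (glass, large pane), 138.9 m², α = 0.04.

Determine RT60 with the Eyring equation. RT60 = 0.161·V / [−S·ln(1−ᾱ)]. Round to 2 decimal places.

Total surface area S = 13.4 + 151.7 + 151.7 + 11.7 + 8.7 + 138.9 = 476.1 m².
Absorption A = 13.4×0.09 + 151.7×0.02 + 151.7×0.08 + 11.7×0.06 + 8.7×0.46 + 138.9×0.04 = 26.636 sabins.
ᾱ = 26.636 / 476.1 = 0.0559.
Eyring denominator: −S ln(1−ᾱ) = 27.387.
V = 15.8 × 9.6 × 3.4 = 515.712 m³.
T = 0.161·V/[−S·ln(1−ᾱ)] = 0.161·515.712/27.387 = 3.03 s.

3.03 seconds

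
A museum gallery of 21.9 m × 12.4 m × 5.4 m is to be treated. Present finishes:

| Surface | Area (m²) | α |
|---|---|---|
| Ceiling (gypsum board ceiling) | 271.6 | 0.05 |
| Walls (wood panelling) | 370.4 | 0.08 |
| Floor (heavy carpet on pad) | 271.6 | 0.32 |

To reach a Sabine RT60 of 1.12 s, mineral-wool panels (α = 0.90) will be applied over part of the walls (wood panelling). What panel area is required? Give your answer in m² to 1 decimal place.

Equivalent absorption area: A₁ = 271.6×0.05 + 370.4×0.08 + 271.6×0.32 = 130.124 m².
Required A₂ = 0.161·1466.424/1.12 = 210.798 sabins.
ΔA needed = 210.798 − 130.124 = 80.674 sabins.
Net gain per m²: Δα = 0.90 − 0.08 = 0.82.
Panel area = 80.674 / 0.82 = 98.4 m².

98.4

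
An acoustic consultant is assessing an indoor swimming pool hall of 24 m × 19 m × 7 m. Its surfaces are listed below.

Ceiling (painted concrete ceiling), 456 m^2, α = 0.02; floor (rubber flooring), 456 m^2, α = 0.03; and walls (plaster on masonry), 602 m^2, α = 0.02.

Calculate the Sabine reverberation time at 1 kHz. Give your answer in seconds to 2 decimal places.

14.75 sec

Total absorption A = 456*0.02 + 456*0.03 + 602*0.02
  = 9.120 + 13.680 + 12.040 = 34.840 m^2 sabins.
V = 24·19·7 = 3192 m³.
T = 0.161 V/A = 0.161·3192/34.840 = 14.75 s.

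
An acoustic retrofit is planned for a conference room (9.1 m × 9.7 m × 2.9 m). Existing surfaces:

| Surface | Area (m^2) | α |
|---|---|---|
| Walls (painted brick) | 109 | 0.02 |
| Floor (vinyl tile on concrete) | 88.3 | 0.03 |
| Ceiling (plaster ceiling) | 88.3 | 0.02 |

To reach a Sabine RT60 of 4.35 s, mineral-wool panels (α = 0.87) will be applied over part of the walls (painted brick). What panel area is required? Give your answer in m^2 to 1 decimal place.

3.4

Equivalent absorption area: A₁ = 109·0.02 + 88.3·0.03 + 88.3·0.02 = 6.595 m^2.
Required A₂ = 0.161·255.983/4.35 = 9.474 sabins.
Absorption to add: 9.474 − 6.595 = 2.879 sabins.
Each m^2 of panel replacing the walls (painted brick) adds (0.87 − 0.02) = 0.85 sabins.
Area = ΔA/Δα = 2.879/0.85 = 3.4 m^2.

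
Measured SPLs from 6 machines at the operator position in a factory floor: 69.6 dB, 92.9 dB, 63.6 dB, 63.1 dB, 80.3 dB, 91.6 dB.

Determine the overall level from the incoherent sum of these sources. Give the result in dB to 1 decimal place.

Sum in the linear (power) domain: Σ 10^(Lᵢ/10) = 10^(69.6/10) + 10^(92.9/10) + 10^(63.6/10) + 10^(63.1/10) + 10^(80.3/10) + 10^(91.6/10) = 3.516e+09.
L_total = 10·log₁₀(3.516e+09) = 95.5 dB.

95.5 dB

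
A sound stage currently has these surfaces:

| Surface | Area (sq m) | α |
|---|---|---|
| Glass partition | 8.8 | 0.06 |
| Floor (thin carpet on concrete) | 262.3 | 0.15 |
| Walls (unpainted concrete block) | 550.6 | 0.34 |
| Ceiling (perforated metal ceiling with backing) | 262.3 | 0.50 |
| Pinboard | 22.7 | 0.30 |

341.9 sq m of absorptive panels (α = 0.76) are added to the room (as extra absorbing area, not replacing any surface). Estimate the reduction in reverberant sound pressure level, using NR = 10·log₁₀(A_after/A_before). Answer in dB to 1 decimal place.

Summing Sᵢαᵢ: 0.528 + 39.345 + 187.204 + 131.150 + 6.810 → A_before = 365.037 sabins.
Added absorption = 341.9 × 0.76 = 259.844 sabins.
A_after = 365.037 + 259.844 = 624.881 sabins.
NR = 10·log₁₀(624.881/365.037) = 2.3 dB.

2.3 dB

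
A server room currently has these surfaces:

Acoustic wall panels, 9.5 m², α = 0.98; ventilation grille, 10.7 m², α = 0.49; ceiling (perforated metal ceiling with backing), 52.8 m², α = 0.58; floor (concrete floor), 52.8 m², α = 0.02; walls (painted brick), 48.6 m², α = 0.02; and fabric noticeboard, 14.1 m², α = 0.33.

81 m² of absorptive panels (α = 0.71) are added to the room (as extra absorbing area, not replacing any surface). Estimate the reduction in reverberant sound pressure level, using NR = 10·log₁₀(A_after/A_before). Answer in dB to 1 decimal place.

3.2 dB

A_before = Σ Sᵢαᵢ = 9.5×0.98 + 10.7×0.49 + 52.8×0.58 + 52.8×0.02 + 48.6×0.02 + 14.1×0.33 = 51.858 sabins.
Treatment contributes 81·0.71 = 57.510 sabins.
New total A_after = 109.368 sabins.
NR = 10·log₁₀(109.368/51.858) = 3.2 dB.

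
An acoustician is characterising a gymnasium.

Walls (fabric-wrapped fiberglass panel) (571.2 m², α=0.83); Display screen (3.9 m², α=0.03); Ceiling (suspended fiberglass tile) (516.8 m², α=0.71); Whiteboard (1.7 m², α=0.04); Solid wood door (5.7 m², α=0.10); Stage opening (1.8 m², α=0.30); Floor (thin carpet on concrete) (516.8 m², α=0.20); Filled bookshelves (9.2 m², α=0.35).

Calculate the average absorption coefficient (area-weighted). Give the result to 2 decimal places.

S = Σ Sᵢ = 571.2 + 3.9 + 516.8 + 1.7 + 5.7 + 1.8 + 516.8 + 9.2 = 1627.1 m².
A = 571.2*0.83 + 3.9*0.03 + 516.8*0.71 + 1.7*0.04 + 5.7*0.10 + 1.8*0.30 + 516.8*0.20 + 9.2*0.35 = 948.899 sabins.
ᾱ = 948.899 / 1627.1 = 0.58.

0.58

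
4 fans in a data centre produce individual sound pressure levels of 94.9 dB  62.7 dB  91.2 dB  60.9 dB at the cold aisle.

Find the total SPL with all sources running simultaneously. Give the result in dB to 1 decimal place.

Σ 10^(Lᵢ/10) = 4.412e+09.
Combined level = 10 log₁₀(4.412e+09) = 96.4 dB.

96.4 dB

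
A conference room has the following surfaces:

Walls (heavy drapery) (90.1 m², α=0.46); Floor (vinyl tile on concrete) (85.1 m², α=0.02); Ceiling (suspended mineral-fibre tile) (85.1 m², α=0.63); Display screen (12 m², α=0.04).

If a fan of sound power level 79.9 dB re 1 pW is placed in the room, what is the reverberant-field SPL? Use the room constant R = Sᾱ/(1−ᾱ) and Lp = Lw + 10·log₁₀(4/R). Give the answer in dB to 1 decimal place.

64.1 dB

Σ(Sᵢαᵢ) = 90.1×0.46 + 85.1×0.02 + 85.1×0.63 + 12×0.04 = 97.241; total area S = 272.3 m².
ᾱ = 97.241/272.3 = 0.3571; R = Sᾱ/(1−ᾱ) = 97.241/(1−0.3571) = 151.254 m².
Lp = Lw + 10 log₁₀(4/R) = 79.9 -15.78 = 64.1 dB.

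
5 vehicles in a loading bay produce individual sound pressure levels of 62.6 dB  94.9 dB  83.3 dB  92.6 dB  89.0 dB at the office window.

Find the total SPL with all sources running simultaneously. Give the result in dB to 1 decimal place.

Converting to relative power and adding: 10^(62.6/10) + 10^(94.9/10) + 10^(83.3/10) + 10^(92.6/10) + 10^(89.0/10) = 5.92e+09.
L_total = 10·log₁₀(5.92e+09) = 97.7 dB.

97.7 dB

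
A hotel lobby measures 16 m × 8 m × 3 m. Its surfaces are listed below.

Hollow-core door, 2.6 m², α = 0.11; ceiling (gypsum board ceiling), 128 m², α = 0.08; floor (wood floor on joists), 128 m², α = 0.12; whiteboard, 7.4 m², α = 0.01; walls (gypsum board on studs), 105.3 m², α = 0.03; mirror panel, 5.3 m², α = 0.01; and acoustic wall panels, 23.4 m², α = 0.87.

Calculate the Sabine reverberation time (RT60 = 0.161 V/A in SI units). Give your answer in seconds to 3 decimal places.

A = Σ Sᵢαᵢ = 2.6*0.11 + 128*0.08 + 128*0.12 + 7.4*0.01 + 105.3*0.03 + 5.3*0.01 + 23.4*0.87 = 49.530 sabins.
Room volume: 384 m³.
Sabine: RT60 = 0.161 × 384 / 49.530 = 1.248 s.

1.248 s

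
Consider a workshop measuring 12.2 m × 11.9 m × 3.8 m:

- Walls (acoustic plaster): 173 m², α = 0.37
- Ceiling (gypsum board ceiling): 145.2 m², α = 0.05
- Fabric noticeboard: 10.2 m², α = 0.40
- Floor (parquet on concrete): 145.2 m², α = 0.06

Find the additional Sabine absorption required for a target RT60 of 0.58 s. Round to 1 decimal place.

Total absorption A₁ = 173*0.37 + 145.2*0.05 + 10.2*0.40 + 145.2*0.06
  = 64.010 + 7.260 + 4.080 + 8.712 = 84.062 m² sabins.
For T = 0.58 s, need A₂ = 0.161·V/T = 0.161·551.684/0.58 = 153.140 sabins.
Additional absorption ΔA = 153.140 − 84.062 = 69.1 sabins.

69.1 sabins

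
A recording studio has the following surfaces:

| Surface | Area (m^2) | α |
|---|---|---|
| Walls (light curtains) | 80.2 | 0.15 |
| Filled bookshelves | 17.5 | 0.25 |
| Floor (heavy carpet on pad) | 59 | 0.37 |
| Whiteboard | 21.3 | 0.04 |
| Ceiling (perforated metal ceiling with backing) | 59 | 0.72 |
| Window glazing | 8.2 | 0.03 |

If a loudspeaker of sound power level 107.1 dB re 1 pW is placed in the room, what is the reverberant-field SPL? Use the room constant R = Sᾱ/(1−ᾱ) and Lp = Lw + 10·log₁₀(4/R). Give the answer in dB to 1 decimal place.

Σ(Sᵢαᵢ) = 80.2·0.15 + 17.5·0.25 + 59·0.37 + 21.3·0.04 + 59·0.72 + 8.2·0.03 = 81.813; total area S = 245.2 m^2.
ᾱ = 81.813/245.2 = 0.3337; R = Sᾱ/(1−ᾱ) = 81.813/(1−0.3337) = 122.787 m^2.
Lp = Lw + 10 log₁₀(4/R) = 107.1 -14.87 = 92.2 dB.

92.2 dB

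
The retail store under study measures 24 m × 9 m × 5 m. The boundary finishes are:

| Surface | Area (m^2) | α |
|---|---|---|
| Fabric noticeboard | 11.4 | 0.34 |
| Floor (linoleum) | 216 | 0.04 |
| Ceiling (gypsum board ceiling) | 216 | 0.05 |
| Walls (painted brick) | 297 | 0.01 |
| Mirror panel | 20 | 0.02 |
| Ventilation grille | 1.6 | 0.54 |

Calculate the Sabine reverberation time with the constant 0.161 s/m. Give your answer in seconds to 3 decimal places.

6.311 seconds

Total absorption A = 11.4·0.34 + 216·0.04 + 216·0.05 + 297·0.01 + 20·0.02 + 1.6·0.54
  = 3.876 + 8.640 + 10.800 + 2.970 + 0.400 + 0.864 = 27.550 m^2 sabins.
Volume V = 24 × 9 × 5 = 1080 m³.
Sabine: RT60 = 0.161 × 1080 / 27.550 = 6.311 s.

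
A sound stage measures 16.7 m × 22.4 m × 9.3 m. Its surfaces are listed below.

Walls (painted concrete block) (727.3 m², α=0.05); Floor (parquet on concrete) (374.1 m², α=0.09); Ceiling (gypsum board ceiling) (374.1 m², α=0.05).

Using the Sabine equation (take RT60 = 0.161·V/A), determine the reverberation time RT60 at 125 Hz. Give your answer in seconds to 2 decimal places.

Equivalent absorption area: A = 727.3×0.05 + 374.1×0.09 + 374.1×0.05 = 88.739 m².
Room volume: 3478.944 m³.
RT60 = 0.161 · V / A = 0.161 × 3478.944 / 88.739 = 6.31 s.

6.31 sec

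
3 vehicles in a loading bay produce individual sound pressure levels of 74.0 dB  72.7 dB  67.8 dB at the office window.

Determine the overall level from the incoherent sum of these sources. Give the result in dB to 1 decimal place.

77.0 dB

Sum in the linear (power) domain: Σ 10^(Lᵢ/10) = 10^(74.0/10) + 10^(72.7/10) + 10^(67.8/10) = 4.977e+07.
Combined level = 10 log₁₀(4.977e+07) = 77.0 dB.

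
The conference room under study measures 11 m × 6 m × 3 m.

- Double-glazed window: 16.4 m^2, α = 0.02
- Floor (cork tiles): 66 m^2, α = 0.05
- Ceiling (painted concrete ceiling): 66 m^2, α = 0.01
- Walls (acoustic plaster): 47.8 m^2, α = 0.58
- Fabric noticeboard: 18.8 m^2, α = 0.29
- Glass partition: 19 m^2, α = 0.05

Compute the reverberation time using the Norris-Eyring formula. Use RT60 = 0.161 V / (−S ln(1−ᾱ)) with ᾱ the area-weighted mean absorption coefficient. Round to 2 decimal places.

0.76 s

S = Σ Sᵢ = 234.0 m^2.
Σ(Sᵢαᵢ) = 16.4×0.02 + 66×0.05 + 66×0.01 + 47.8×0.58 + 18.8×0.29 + 19×0.05 = 38.414.
Mean coefficient ᾱ = A/S = 0.1642.
Eyring denominator: −S ln(1−ᾱ) = 41.972.
V = 11 × 6 × 3 = 198 m³.
T = 0.161·V/[−S·ln(1−ᾱ)] = 0.161·198/41.972 = 0.76 s.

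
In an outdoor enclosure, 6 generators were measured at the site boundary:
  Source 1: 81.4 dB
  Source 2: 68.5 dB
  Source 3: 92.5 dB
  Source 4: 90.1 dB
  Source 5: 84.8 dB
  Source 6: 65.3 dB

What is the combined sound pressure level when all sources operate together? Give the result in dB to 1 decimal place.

Converting to relative power and adding: 10^(81.4/10) + 10^(68.5/10) + 10^(92.5/10) + 10^(90.1/10) + 10^(84.8/10) + 10^(65.3/10) = 3.252e+09.
Back to dB: 10·log₁₀ Σ = 95.1 dB.

95.1 dB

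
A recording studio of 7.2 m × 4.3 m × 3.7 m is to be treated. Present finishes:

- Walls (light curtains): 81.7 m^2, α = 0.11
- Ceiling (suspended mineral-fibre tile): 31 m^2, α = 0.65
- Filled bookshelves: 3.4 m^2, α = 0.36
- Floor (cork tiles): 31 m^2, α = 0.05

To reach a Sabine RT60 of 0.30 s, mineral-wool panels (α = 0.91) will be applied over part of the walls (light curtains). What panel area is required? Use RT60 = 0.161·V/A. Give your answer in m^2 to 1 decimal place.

37.0

Total absorption A₁ = 81.7×0.11 + 31×0.65 + 3.4×0.36 + 31×0.05
  = 8.987 + 20.150 + 1.224 + 1.550 = 31.911 m^2 sabins.
V = 114.552 m³. Target absorption A₂ = 0.161 × 114.552 / 0.30 = 61.476 sabins.
Absorption to add: 61.476 − 31.911 = 29.565 sabins.
Each m^2 of panel replacing the walls (light curtains) adds (0.91 − 0.11) = 0.80 sabins.
Area = ΔA/Δα = 29.565/0.80 = 37.0 m^2.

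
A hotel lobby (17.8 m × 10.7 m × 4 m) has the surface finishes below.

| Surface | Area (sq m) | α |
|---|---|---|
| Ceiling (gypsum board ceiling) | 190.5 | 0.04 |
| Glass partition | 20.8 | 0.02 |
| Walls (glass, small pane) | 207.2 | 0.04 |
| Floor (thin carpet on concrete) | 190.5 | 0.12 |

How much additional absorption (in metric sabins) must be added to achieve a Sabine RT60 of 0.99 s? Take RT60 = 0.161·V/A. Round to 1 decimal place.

Summing Sᵢαᵢ: 7.620 + 0.416 + 8.288 + 22.860 → A₁ = 39.184 sabins.
Target A₂ = 0.161·761.84/0.99 = 123.895 sabins (V = 761.84 m³).
Shortfall: 123.895 − 39.184 = 84.7 sabins.

84.7 sabins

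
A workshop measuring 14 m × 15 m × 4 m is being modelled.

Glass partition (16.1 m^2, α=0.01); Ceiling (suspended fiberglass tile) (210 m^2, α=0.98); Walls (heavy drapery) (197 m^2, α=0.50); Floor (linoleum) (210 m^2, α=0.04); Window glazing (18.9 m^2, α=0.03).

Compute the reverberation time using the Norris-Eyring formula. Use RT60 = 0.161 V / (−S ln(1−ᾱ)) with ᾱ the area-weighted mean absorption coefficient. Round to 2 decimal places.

0.32 s

S = Σ Sᵢ = 652.0 m^2.
Σ(Sᵢαᵢ) = 16.1·0.01 + 210·0.98 + 197·0.50 + 210·0.04 + 18.9·0.03 = 313.428.
ᾱ = 313.428 / 652.0 = 0.4807.
Eyring denominator: −S ln(1−ᾱ) = 427.238.
V = 14 × 15 × 4 = 840 m³.
T = 0.161·V/[−S·ln(1−ᾱ)] = 0.161·840/427.238 = 0.32 s.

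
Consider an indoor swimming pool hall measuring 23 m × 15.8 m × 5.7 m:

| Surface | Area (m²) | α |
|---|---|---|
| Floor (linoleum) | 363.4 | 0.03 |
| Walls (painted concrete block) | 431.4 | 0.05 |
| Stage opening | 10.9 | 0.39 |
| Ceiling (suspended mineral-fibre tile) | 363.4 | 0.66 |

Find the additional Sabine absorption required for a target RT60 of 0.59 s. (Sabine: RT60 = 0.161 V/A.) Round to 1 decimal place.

Summing Sᵢαᵢ: 10.902 + 21.570 + 4.251 + 239.844 → A₁ = 276.567 sabins.
For T = 0.59 s, need A₂ = 0.161·V/T = 0.161·2071.38/0.59 = 565.241 sabins.
Shortfall: 565.241 − 276.567 = 288.7 sabins.

288.7 sabins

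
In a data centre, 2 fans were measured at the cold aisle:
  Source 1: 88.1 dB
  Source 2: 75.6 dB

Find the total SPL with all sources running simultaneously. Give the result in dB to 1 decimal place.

88.3 dB

Converting to relative power and adding: 10^(88.1/10) + 10^(75.6/10) = 6.82e+08.
Combined level = 10 log₁₀(6.82e+08) = 88.3 dB.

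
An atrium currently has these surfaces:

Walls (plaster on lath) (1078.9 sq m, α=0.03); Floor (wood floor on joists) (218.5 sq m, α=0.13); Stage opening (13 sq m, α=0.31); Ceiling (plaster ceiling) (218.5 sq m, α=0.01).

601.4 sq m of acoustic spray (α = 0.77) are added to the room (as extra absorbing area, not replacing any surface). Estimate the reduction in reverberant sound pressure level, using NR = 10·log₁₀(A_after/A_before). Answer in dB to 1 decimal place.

9.0 dB

Equivalent absorption area: A_before = 1078.9*0.03 + 218.5*0.13 + 13*0.31 + 218.5*0.01 = 66.987 sq m.
Treatment contributes 601.4·0.77 = 463.078 sabins.
New total A_after = 530.065 sabins.
NR = 10·log₁₀(530.065/66.987) = 9.0 dB.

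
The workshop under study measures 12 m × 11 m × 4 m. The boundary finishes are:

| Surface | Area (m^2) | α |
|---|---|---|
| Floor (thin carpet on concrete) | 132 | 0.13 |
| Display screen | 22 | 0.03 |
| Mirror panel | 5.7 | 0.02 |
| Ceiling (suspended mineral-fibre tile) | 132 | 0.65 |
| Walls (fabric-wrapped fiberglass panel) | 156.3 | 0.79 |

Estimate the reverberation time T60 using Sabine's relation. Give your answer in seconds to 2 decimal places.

Summing Sᵢαᵢ: 17.160 + 0.660 + 0.114 + 85.800 + 123.477 → A = 227.211 sabins.
Volume V = 12 × 11 × 4 = 528 m³.
T = 0.161 V/A = 0.161·528/227.211 = 0.37 s.

0.37 sec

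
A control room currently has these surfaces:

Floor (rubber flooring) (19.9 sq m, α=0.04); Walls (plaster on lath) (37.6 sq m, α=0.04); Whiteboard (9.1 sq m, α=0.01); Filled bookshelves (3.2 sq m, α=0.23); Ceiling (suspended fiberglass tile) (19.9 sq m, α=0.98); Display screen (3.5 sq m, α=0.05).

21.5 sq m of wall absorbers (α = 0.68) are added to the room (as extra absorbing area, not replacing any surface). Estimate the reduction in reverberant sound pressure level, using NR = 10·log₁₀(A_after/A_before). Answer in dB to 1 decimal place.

2.2 dB

Summing Sᵢαᵢ: 0.796 + 1.504 + 0.091 + 0.736 + 19.502 + 0.175 → A_before = 22.804 sabins.
Treatment contributes 21.5·0.68 = 14.620 sabins.
New total A_after = 37.424 sabins.
NR = 10·log₁₀(37.424/22.804) = 2.2 dB.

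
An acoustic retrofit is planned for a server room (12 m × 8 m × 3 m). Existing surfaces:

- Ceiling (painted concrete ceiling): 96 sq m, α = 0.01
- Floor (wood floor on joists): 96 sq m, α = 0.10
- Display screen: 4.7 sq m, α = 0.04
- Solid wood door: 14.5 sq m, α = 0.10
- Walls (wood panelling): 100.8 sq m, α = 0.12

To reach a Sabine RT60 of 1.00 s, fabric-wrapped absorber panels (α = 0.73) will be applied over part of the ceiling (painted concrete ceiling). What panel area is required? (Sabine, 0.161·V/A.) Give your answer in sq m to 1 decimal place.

30.7

Equivalent absorption area: A₁ = 96×0.01 + 96×0.10 + 4.7×0.04 + 14.5×0.10 + 100.8×0.12 = 24.294 sq m.
Required A₂ = 0.161·288/1.00 = 46.368 sabins.
Absorption to add: 46.368 − 24.294 = 22.074 sabins.
Each sq m of panel replacing the ceiling (painted concrete ceiling) adds (0.73 − 0.01) = 0.72 sabins.
Panel area = 22.074 / 0.72 = 30.7 sq m.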